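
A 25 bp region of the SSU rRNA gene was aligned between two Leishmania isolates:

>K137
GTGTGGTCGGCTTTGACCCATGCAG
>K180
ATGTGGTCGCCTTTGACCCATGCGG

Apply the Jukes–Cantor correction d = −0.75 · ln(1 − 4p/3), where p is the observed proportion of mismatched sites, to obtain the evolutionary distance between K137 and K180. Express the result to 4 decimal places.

0.1308

Differing sites — 1:G/A; 10:G/C; 24:A/G.
p = 3/25 = 0.120000.
d = −0.75 · ln(1 − (4/3)·0.120000) = −0.75 · ln(0.840000) = −0.75 · (-0.174353) = 0.1308.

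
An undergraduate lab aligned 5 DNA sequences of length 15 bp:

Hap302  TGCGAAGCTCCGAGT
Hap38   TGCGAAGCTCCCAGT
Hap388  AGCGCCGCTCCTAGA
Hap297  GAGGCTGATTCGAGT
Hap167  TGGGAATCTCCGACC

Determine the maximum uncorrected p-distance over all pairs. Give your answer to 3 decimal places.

0.600

Pairwise Hamming distances:
  Hap302 vs Hap38: 1
  Hap302 vs Hap388: 5
  Hap302 vs Hap297: 7
  Hap302 vs Hap167: 4
  Hap38 vs Hap388: 5
  Hap38 vs Hap297: 8
  Hap38 vs Hap167: 5
  Hap388 vs Hap297: 8
  Hap388 vs Hap167: 8
  Hap297 vs Hap167: 9
The largest is 9 mismatches, between Hap297 and Hap167; p = 9/15 = 0.600.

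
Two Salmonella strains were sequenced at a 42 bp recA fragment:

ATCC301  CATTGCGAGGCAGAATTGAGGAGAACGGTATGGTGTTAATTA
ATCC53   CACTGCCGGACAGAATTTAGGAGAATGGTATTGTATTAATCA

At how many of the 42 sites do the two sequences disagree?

9

The sequences differ at positions 3 (T/C), 7 (G/C), 8 (A/G), 10 (G/A), 18 (G/T), 26 (C/T), 32 (G/T), 35 (G/A), 41 (T/C).
That gives 9 mismatches out of 42 aligned sites, so the Hamming distance is 9.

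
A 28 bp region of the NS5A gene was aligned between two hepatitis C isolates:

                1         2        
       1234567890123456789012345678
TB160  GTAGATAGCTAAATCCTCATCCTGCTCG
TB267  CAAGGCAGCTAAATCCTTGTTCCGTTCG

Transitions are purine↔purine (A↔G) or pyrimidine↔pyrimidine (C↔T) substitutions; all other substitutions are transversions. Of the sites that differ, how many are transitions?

The sequences differ at positions 1 (G/C, transversion), 2 (T/A, transversion), 5 (A/G, transition), 6 (T/C, transition), 18 (C/T, transition), 19 (A/G, transition), 21 (C/T, transition), 23 (T/C, transition), 25 (C/T, transition).
Of the 9 differences, 7 transitions and 2 transversions, so the answer is 7.

7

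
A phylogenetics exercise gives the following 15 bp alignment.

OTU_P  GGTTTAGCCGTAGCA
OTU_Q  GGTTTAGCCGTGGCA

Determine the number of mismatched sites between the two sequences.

A single mismatch occurs at site 12 (A↔G).
That gives 1 mismatch out of 15 aligned sites, so the Hamming distance is 1.

1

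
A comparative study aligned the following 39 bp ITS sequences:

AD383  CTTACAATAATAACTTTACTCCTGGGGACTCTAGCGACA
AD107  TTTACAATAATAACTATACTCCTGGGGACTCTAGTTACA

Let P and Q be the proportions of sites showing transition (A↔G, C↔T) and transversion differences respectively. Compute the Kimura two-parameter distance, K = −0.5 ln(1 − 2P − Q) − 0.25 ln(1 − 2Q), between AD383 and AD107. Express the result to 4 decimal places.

Mismatches occur at site 1 (C↔T, transition), site 16 (T↔A, transversion), site 35 (C↔T, transition), site 36 (G↔T, transversion).
Of the 4 differences, 2 transitions and 2 transversions over 39 sites: P = 2/39 = 0.051282, Q = 2/39 = 0.051282.
d = −0.5·ln(0.846154) − 0.25·ln(0.897436) = −0.5·(-0.167054) − 0.25·(-0.108213) = 0.1106.

0.1106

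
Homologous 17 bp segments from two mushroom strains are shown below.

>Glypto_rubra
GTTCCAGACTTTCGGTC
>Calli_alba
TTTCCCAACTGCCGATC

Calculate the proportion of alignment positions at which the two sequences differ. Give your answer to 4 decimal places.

0.3529

Mismatches occur at site 1 (G/T), site 6 (A/C), site 7 (G/A), site 11 (T/G), site 12 (T/C), site 15 (G/A).
There are 6 differences over 17 sites, so p = 6/17 = 0.3529.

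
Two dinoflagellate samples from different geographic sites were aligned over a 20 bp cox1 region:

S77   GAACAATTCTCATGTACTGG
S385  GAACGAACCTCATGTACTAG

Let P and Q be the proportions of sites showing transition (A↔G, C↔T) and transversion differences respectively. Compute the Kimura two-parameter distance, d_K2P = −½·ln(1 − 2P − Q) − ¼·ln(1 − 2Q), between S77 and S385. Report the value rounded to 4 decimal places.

The sequences differ at positions 5 (A/G, transition), 7 (T/A, transversion), 8 (T/C, transition), 19 (G/A, transition).
Of the 4 differences, 3 transitions and 1 transversion over 20 sites: P = 3/20 = 0.150000, Q = 1/20 = 0.050000.
d = −0.5·ln(0.650000) − 0.25·ln(0.900000) = −0.5·(-0.430783) − 0.25·(-0.105361) = 0.2417.

0.2417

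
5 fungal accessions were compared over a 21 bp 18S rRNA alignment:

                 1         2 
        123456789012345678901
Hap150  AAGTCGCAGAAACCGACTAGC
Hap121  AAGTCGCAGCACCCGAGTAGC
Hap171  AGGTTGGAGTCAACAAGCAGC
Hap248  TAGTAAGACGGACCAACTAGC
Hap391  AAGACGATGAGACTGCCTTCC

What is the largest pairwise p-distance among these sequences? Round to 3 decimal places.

0.714

Pairwise Hamming distances:
  Hap150 vs Hap121: 3
  Hap150 vs Hap171: 9
  Hap150 vs Hap248: 8
  Hap150 vs Hap391: 8
  Hap121 vs Hap171: 9
  Hap121 vs Hap248: 10
  Hap121 vs Hap391: 11
  Hap171 vs Hap248: 10
  Hap171 vs Hap391: 15
  Hap248 vs Hap391: 13
The largest is 15 mismatches, between Hap171 and Hap391; p = 15/21 = 0.714.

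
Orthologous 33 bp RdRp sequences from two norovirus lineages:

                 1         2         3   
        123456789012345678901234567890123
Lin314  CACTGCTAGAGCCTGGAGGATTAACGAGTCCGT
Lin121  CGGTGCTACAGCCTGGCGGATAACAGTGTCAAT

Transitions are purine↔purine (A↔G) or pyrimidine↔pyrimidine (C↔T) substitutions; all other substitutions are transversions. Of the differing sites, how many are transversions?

Mismatches occur at site 2 (A↔G, transition), site 3 (C↔G, transversion), site 9 (G↔C, transversion), site 17 (A↔C, transversion), site 22 (T↔A, transversion), site 24 (A↔C, transversion), site 25 (C↔A, transversion), site 27 (A↔T, transversion), site 31 (C↔A, transversion), site 32 (G↔A, transition).
Of the 10 differences, 2 transitions and 8 transversions, so the answer is 8.

8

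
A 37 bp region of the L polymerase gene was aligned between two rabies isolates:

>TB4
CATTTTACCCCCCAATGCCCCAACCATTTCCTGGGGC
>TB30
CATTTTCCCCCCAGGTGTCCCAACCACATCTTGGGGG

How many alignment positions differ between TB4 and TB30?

9

Mismatches occur at site 7 (A→C), site 13 (C→A), site 14 (A→G), site 15 (A→G), site 18 (C→T), site 27 (T→C), site 28 (T→A), site 31 (C→T), site 37 (C→G).
That gives 9 mismatches out of 37 aligned sites, so the Hamming distance is 9.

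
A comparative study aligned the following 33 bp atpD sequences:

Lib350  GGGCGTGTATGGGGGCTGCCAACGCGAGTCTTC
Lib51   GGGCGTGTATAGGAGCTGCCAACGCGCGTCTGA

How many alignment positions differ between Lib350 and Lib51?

The sequences differ at positions 11 (G/A), 14 (G/A), 27 (A/C), 32 (T/G), 33 (C/A).
That gives 5 mismatches out of 33 aligned sites, so the Hamming distance is 5.

5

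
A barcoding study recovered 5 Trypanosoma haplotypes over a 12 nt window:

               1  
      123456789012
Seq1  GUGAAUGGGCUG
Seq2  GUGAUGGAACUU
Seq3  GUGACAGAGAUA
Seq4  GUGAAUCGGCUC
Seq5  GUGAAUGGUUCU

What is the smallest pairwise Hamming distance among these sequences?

Pairwise Hamming distances:
  Seq1 vs Seq2: 5
  Seq1 vs Seq3: 5
  Seq1 vs Seq4: 2
  Seq1 vs Seq5: 4
  Seq2 vs Seq3: 5
  Seq2 vs Seq4: 6
  Seq2 vs Seq5: 6
  Seq3 vs Seq4: 6
  Seq3 vs Seq5: 7
  Seq4 vs Seq5: 5
The smallest is 2, between Seq1 and Seq4.

2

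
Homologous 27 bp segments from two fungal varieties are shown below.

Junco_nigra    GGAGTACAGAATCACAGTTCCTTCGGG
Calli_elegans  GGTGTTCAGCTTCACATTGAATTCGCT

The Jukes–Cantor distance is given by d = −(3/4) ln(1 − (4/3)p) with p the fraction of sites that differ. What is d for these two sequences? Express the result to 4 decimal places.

Differing sites — 3:A/T; 6:A/T; 10:A/C; 11:A/T; 17:G/T; 19:T/G; 20:C/A; 21:C/A; 26:G/C; 27:G/T.
p = 10/27 = 0.370370.
d = −0.75 · ln(1 − (4/3)·0.370370) = −0.75 · ln(0.506173) = −0.75 · (-0.680877) = 0.5107.

0.5107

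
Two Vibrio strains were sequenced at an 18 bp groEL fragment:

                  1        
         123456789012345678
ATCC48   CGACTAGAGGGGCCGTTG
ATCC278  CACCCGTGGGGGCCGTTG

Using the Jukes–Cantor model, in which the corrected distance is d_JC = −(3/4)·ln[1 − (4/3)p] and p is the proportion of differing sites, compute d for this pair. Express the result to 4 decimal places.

The sequences differ at positions 2 (G/A), 3 (A/C), 5 (T/C), 6 (A/G), 7 (G/T), 8 (A/G).
p = 6/18 = 0.333333.
d = −0.75 · ln(1 − (4/3)·0.333333) = −0.75 · ln(0.555556) = −0.75 · (-0.587786) = 0.4408.

0.4408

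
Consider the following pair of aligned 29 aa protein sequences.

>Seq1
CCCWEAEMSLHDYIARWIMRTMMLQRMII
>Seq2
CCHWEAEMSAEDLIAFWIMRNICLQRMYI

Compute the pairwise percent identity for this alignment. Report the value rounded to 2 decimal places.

Differing sites — 3:C/H; 10:L/A; 11:H/E; 13:Y/L; 16:R/F; 21:T/N; 22:M/I; 23:M/C; 28:I/Y.
20 of the 29 sites match, so the percent identity is 20/29 × 100 = 68.97%.

68.97%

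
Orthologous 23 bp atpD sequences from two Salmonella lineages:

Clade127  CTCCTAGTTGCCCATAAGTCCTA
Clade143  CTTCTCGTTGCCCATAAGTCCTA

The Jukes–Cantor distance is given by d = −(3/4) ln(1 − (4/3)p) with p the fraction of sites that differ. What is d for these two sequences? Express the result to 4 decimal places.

The sequences differ at positions 3 (C/T), 6 (A/C).
p = 2/23 = 0.086957.
d = −0.75 · ln(1 − (4/3)·0.086957) = −0.75 · ln(0.884057) = −0.75 · (-0.123234) = 0.0924.

0.0924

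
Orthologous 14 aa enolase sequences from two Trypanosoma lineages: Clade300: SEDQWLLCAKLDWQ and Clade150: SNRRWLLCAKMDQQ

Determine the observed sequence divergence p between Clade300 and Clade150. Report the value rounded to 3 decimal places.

0.357

Mismatches occur at site 2 (E/N), site 3 (D/R), site 4 (Q/R), site 11 (L/M), site 13 (W/Q).
There are 5 differences over 14 sites, so p = 5/14 = 0.357.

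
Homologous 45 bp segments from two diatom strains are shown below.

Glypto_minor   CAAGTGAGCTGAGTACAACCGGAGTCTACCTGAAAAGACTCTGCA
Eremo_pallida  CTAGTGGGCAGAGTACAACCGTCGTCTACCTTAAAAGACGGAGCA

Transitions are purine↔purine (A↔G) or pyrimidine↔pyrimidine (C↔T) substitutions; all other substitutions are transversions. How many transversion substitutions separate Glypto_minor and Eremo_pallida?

Mismatches occur at site 2 (A→T, transversion), site 7 (A→G, transition), site 10 (T→A, transversion), site 22 (G→T, transversion), site 23 (A→C, transversion), site 32 (G→T, transversion), site 40 (T→G, transversion), site 41 (C→G, transversion), site 42 (T→A, transversion).
Of the 9 differences, 1 transition and 8 transversions, so the answer is 8.

8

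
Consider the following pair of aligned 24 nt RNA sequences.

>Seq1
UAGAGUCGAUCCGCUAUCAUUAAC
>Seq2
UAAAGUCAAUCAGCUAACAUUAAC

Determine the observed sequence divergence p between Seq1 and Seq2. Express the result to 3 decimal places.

0.167

The sequences differ at positions 3 (G/A), 8 (G/A), 12 (C/A), 17 (U/A).
There are 4 differences over 24 sites, so p = 4/24 = 0.167.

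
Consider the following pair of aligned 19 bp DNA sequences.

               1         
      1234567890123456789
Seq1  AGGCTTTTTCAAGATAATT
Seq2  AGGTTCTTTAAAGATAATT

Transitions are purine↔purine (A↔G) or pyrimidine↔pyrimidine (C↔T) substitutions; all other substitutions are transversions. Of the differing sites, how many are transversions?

1

Mismatches occur at site 4 (C→T, transition), site 6 (T→C, transition), site 10 (C→A, transversion).
Of the 3 differences, 2 transitions and 1 transversion, so the answer is 1.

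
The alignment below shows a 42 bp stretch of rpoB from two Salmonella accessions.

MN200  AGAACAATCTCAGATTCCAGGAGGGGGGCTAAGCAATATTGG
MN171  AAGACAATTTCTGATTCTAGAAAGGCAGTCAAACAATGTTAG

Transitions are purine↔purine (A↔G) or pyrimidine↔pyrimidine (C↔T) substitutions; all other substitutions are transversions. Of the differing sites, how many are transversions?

The sequences differ at positions 2 (G/A, transition), 3 (A/G, transition), 9 (C/T, transition), 12 (A/T, transversion), 18 (C/T, transition), 21 (G/A, transition), 23 (G/A, transition), 26 (G/C, transversion), 27 (G/A, transition), 29 (C/T, transition), 30 (T/C, transition), 33 (G/A, transition), 38 (A/G, transition), 41 (G/A, transition).
Of the 14 differences, 12 transitions and 2 transversions, so the answer is 2.

2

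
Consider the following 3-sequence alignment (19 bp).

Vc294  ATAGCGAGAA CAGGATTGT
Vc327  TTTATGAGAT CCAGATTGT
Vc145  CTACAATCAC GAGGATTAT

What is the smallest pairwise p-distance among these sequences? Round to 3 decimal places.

Pairwise Hamming distances:
  Vc294 vs Vc327: 7
  Vc294 vs Vc145: 9
  Vc327 vs Vc145: 12
The smallest is 7 mismatches, between Vc294 and Vc327; p = 7/19 = 0.368.

0.368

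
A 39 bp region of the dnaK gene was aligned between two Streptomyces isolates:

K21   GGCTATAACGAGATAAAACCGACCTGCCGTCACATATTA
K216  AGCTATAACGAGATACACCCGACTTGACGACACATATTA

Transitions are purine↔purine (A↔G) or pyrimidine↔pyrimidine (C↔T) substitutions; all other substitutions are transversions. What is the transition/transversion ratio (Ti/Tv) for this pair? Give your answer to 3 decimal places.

0.500

Differing sites — 1:G/A (Ti); 16:A/C (Tv); 18:A/C (Tv); 24:C/T (Ti); 27:C/A (Tv); 30:T/A (Tv).
Of the 6 differences, 2 transitions and 4 transversions, so Ti/Tv = 2/4 = 0.500.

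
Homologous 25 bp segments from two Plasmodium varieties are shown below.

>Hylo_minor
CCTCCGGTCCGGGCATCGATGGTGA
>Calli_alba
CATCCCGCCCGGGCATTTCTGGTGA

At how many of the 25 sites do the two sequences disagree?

Differing sites — 2:C/A; 6:G/C; 8:T/C; 17:C/T; 18:G/T; 19:A/C.
That gives 6 mismatches out of 25 aligned sites, so the Hamming distance is 6.

6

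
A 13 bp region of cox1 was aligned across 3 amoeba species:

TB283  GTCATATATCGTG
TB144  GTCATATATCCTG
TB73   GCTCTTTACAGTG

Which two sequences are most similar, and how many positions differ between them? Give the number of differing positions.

1

Pairwise Hamming distances:
  TB283 vs TB144: 1
  TB283 vs TB73: 6
  TB144 vs TB73: 7
The smallest is 1, between TB283 and TB144.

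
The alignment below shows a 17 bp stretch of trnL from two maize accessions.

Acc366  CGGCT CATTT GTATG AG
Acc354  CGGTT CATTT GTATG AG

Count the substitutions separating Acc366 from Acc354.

The sequences differ at position 4 (C/T).
That gives 1 mismatch out of 17 aligned sites, so the Hamming distance is 1.

1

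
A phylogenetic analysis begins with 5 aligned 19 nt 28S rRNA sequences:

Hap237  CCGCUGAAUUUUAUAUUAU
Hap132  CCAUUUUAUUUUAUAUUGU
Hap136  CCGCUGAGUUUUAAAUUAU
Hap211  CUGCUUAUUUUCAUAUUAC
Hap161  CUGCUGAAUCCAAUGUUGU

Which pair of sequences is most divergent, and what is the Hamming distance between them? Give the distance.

Pairwise Hamming distances:
  Hap237 vs Hap132: 5
  Hap237 vs Hap136: 2
  Hap237 vs Hap211: 5
  Hap237 vs Hap161: 6
  Hap132 vs Hap136: 7
  Hap132 vs Hap211: 8
  Hap132 vs Hap161: 9
  Hap136 vs Hap211: 6
  Hap136 vs Hap161: 8
  Hap211 vs Hap161: 8
The largest is 9, between Hap132 and Hap161.

9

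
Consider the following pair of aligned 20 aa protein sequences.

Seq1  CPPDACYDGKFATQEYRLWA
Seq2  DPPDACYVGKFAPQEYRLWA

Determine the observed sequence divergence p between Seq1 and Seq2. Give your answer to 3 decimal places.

0.150

Mismatches occur at site 1 (C↔D), site 8 (D↔V), site 13 (T↔P).
There are 3 differences over 20 sites, so p = 3/20 = 0.150.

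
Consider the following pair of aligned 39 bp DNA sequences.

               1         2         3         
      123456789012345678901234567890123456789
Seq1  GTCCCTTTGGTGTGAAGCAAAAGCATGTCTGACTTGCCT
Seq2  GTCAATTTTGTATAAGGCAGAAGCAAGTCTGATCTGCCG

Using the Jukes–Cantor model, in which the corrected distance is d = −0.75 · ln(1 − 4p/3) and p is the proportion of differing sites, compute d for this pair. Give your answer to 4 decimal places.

Differing sites — 4:C/A; 5:C/A; 9:G/T; 12:G/A; 14:G/A; 16:A/G; 20:A/G; 26:T/A; 33:C/T; 34:T/C; 39:T/G.
p = 11/39 = 0.282051.
d = −0.75 · ln(1 − (4/3)·0.282051) = −0.75 · ln(0.623932) = −0.75 · (-0.471714) = 0.3538.

0.3538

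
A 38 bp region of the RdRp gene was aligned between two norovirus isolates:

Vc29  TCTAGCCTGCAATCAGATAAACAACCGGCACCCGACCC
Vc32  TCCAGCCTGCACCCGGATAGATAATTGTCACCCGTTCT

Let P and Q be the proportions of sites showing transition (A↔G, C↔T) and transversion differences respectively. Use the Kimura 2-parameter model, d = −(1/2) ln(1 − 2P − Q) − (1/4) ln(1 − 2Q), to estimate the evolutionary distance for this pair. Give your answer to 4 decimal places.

0.4451

The sequences differ at positions 3 (T/C, transition), 12 (A/C, transversion), 13 (T/C, transition), 15 (A/G, transition), 20 (A/G, transition), 22 (C/T, transition), 25 (C/T, transition), 26 (C/T, transition), 28 (G/T, transversion), 35 (A/T, transversion), 36 (C/T, transition), 38 (C/T, transition).
Of the 12 differences, 9 transitions and 3 transversions over 38 sites: P = 9/38 = 0.236842, Q = 3/38 = 0.078947.
d = −0.5·ln(0.447369) − 0.25·ln(0.842106) = −0.5·(-0.804372) − 0.25·(-0.171849) = 0.4451.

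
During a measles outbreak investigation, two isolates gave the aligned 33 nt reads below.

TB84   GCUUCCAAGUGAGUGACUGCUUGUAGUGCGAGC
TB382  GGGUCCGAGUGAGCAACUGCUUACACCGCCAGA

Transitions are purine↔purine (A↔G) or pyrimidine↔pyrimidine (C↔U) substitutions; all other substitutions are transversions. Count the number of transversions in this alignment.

The sequences differ at positions 2 (C/G, transversion), 3 (U/G, transversion), 7 (A/G, transition), 14 (U/C, transition), 15 (G/A, transition), 23 (G/A, transition), 24 (U/C, transition), 26 (G/C, transversion), 27 (U/C, transition), 30 (G/C, transversion), 33 (C/A, transversion).
Of the 11 differences, 6 transitions and 5 transversions, so the answer is 5.

5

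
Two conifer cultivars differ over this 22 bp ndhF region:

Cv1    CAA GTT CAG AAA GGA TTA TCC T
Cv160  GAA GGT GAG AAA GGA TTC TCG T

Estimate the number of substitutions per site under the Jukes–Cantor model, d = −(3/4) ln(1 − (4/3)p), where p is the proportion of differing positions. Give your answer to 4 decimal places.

0.2708

Mismatches occur at site 1 (C↔G), site 5 (T↔G), site 7 (C↔G), site 18 (A↔C), site 21 (C↔G).
p = 5/22 = 0.227273.
d = −0.75 · ln(1 − (4/3)·0.227273) = −0.75 · ln(0.696969) = −0.75 · (-0.361014) = 0.2708.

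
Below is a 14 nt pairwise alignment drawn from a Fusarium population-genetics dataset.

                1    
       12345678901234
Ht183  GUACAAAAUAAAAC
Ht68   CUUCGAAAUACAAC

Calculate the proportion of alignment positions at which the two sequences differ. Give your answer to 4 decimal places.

0.2857

Mismatches occur at site 1 (G/C), site 3 (A/U), site 5 (A/G), site 11 (A/C).
There are 4 differences over 14 sites, so p = 4/14 = 0.2857.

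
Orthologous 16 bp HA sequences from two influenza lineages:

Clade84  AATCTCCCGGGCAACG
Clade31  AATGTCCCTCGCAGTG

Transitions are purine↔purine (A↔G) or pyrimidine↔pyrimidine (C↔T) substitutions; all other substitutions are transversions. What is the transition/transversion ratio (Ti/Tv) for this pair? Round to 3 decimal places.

Mismatches occur at site 4 (C↔G, transversion), site 9 (G↔T, transversion), site 10 (G↔C, transversion), site 14 (A↔G, transition), site 15 (C↔T, transition).
Of the 5 differences, 2 transitions and 3 transversions, so Ti/Tv = 2/3 = 0.667.

0.667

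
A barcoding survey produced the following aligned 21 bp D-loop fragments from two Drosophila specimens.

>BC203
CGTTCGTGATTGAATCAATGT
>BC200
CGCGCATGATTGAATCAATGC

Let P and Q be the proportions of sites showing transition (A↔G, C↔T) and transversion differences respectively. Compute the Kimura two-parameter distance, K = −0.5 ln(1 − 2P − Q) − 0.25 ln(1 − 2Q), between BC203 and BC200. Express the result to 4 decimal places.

Differing sites — 3:T/C (Ti); 4:T/G (Tv); 6:G/A (Ti); 21:T/C (Ti).
Of the 4 differences, 3 transitions and 1 transversion over 21 sites: P = 3/21 = 0.142857, Q = 1/21 = 0.047619.
d = −0.5·ln(0.666667) − 0.25·ln(0.904762) = −0.5·(-0.405465) − 0.25·(-0.100083) = 0.2278.

0.2278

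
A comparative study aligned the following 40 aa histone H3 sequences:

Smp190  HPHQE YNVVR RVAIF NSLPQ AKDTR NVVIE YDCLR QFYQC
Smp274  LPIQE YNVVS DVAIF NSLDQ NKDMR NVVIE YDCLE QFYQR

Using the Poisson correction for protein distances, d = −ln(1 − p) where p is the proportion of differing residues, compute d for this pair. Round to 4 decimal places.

0.2549

Mismatches occur at site 1 (H→L), site 3 (H→I), site 10 (R→S), site 11 (R→D), site 19 (P→D), site 21 (A→N), site 24 (T→M), site 35 (R→E), site 40 (C→R).
p = 9/40 = 0.225000.
d = −ln(1 − 0.225000) = −ln(0.775000) = 0.2549.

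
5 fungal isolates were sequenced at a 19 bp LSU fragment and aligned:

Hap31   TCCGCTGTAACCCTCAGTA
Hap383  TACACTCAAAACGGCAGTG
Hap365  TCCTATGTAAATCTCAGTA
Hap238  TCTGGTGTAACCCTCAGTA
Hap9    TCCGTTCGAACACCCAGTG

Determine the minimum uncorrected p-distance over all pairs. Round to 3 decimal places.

Pairwise Hamming distances:
  Hap31 vs Hap383: 8
  Hap31 vs Hap365: 4
  Hap31 vs Hap238: 2
  Hap31 vs Hap9: 6
  Hap383 vs Hap365: 9
  Hap383 vs Hap238: 10
  Hap383 vs Hap9: 8
  Hap365 vs Hap238: 5
  Hap365 vs Hap9: 8
  Hap238 vs Hap9: 7
The smallest is 2 mismatches, between Hap31 and Hap238; p = 2/19 = 0.105.

0.105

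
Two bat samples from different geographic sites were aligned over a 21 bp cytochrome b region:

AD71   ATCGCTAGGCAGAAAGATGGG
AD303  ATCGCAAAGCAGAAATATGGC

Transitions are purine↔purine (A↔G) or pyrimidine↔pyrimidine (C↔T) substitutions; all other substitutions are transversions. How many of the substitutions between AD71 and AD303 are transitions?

Mismatches occur at site 6 (T↔A, transversion), site 8 (G↔A, transition), site 16 (G↔T, transversion), site 21 (G↔C, transversion).
Of the 4 differences, 1 transition and 3 transversions, so the answer is 1.

1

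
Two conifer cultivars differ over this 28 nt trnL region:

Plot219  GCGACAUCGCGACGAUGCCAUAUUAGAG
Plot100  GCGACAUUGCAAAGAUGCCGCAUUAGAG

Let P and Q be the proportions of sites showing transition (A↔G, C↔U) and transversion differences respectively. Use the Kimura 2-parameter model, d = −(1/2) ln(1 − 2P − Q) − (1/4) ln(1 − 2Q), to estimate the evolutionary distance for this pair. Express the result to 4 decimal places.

0.2124

Differing sites — 8:C/U (Ti); 11:G/A (Ti); 13:C/A (Tv); 20:A/G (Ti); 21:U/C (Ti).
Of the 5 differences, 4 transitions and 1 transversion over 28 sites: P = 4/28 = 0.142857, Q = 1/28 = 0.035714.
d = −0.5·ln(0.678572) − 0.25·ln(0.928572) = −0.5·(-0.387765) − 0.25·(-0.074107) = 0.2124.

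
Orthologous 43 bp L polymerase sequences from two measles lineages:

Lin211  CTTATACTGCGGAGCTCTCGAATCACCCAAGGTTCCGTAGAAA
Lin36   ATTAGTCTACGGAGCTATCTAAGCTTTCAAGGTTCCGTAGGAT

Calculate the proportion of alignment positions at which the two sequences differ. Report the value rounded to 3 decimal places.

Differing sites — 1:C/A; 5:T/G; 6:A/T; 9:G/A; 17:C/A; 20:G/T; 23:T/G; 25:A/T; 26:C/T; 27:C/T; 41:A/G; 43:A/T.
There are 12 differences over 43 sites, so p = 12/43 = 0.279.

0.279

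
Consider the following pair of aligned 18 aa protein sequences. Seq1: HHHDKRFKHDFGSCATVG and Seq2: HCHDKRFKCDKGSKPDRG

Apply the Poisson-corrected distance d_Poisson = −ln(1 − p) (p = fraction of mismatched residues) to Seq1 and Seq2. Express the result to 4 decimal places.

0.4925

Differing sites — 2:H/C; 9:H/C; 11:F/K; 14:C/K; 15:A/P; 16:T/D; 17:V/R.
p = 7/18 = 0.388889.
d = −ln(1 − 0.388889) = −ln(0.611111) = 0.4925.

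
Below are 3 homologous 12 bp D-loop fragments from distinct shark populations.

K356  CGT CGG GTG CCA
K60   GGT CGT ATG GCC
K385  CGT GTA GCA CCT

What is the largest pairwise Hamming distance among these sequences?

Pairwise Hamming distances:
  K356 vs K60: 5
  K356 vs K385: 6
  K60 vs K385: 9
The largest is 9, between K60 and K385.

9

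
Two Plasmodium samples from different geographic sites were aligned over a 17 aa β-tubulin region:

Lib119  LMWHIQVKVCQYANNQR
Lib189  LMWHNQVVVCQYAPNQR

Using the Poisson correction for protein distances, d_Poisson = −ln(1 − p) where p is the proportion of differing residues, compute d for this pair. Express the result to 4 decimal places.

0.1942

Differing sites — 5:I/N; 8:K/V; 14:N/P.
p = 3/17 = 0.176471.
d = −ln(1 − 0.176471) = −ln(0.823529) = 0.1942.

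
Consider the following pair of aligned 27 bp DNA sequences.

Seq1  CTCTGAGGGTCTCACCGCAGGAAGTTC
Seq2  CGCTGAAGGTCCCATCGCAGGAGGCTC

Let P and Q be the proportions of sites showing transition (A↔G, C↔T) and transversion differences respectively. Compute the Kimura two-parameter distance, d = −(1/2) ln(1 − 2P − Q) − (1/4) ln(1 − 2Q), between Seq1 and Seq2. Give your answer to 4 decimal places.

0.2809

Mismatches occur at site 2 (T→G, transversion), site 7 (G→A, transition), site 12 (T→C, transition), site 15 (C→T, transition), site 23 (A→G, transition), site 25 (T→C, transition).
Of the 6 differences, 5 transitions and 1 transversion over 27 sites: P = 5/27 = 0.185185, Q = 1/27 = 0.037037.
d = −0.5·ln(0.592593) − 0.25·ln(0.925926) = −0.5·(-0.523247) − 0.25·(-0.076961) = 0.2809.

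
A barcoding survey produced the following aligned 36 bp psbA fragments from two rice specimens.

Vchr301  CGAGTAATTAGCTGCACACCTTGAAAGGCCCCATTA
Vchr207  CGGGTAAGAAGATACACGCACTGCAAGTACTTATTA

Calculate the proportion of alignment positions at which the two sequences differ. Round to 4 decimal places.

0.3611

Mismatches occur at site 3 (A→G), site 8 (T→G), site 9 (T→A), site 12 (C→A), site 14 (G→A), site 18 (A→G), site 20 (C→A), site 21 (T→C), site 24 (A→C), site 28 (G→T), site 29 (C→A), site 31 (C→T), site 32 (C→T).
There are 13 differences over 36 sites, so p = 13/36 = 0.3611.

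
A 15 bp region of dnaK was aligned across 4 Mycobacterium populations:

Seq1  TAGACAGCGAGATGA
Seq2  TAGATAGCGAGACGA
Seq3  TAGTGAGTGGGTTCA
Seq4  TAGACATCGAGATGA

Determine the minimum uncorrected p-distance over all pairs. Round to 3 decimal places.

0.067

Pairwise Hamming distances:
  Seq1 vs Seq2: 2
  Seq1 vs Seq3: 6
  Seq1 vs Seq4: 1
  Seq2 vs Seq3: 7
  Seq2 vs Seq4: 3
  Seq3 vs Seq4: 7
The smallest is 1 mismatch, between Seq1 and Seq4; p = 1/15 = 0.067.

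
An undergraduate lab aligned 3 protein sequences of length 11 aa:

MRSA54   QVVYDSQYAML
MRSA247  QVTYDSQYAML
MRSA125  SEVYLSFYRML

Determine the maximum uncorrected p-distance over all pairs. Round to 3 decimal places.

0.545

Pairwise Hamming distances:
  MRSA54 vs MRSA247: 1
  MRSA54 vs MRSA125: 5
  MRSA247 vs MRSA125: 6
The largest is 6 mismatches, between MRSA247 and MRSA125; p = 6/11 = 0.545.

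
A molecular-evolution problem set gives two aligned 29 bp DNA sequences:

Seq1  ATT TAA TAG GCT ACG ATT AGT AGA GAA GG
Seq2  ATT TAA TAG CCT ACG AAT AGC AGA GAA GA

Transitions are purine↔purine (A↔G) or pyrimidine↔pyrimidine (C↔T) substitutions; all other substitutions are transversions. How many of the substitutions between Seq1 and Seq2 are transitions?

Differing sites — 10:G/C (Tv); 17:T/A (Tv); 21:T/C (Ti); 29:G/A (Ti).
Of the 4 differences, 2 transitions and 2 transversions, so the answer is 2.

2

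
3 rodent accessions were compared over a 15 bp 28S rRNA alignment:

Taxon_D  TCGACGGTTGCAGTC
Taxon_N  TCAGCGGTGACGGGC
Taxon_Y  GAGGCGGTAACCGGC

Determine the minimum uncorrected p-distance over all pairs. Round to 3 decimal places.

0.333

Pairwise Hamming distances:
  Taxon_D vs Taxon_N: 6
  Taxon_D vs Taxon_Y: 7
  Taxon_N vs Taxon_Y: 5
The smallest is 5 mismatches, between Taxon_N and Taxon_Y; p = 5/15 = 0.333.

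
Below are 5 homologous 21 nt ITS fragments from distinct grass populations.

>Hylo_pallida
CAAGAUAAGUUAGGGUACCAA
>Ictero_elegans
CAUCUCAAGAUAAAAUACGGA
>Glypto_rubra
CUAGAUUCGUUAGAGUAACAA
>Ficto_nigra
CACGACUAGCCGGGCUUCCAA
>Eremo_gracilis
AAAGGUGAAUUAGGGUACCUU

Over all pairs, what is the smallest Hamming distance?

Pairwise Hamming distances:
  Hylo_pallida vs Ictero_elegans: 10
  Hylo_pallida vs Glypto_rubra: 5
  Hylo_pallida vs Ficto_nigra: 8
  Hylo_pallida vs Eremo_gracilis: 6
  Ictero_elegans vs Glypto_rubra: 13
  Ictero_elegans vs Ficto_nigra: 13
  Ictero_elegans vs Eremo_gracilis: 14
  Glypto_rubra vs Ficto_nigra: 11
  Glypto_rubra vs Eremo_gracilis: 10
  Ficto_nigra vs Eremo_gracilis: 13
The smallest is 5, between Hylo_pallida and Glypto_rubra.

5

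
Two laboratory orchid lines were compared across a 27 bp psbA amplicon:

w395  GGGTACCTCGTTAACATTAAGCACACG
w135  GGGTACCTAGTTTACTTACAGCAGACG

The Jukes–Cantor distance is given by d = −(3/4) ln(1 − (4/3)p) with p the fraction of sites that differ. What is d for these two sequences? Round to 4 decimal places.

0.2635

Mismatches occur at site 9 (C→A), site 13 (A→T), site 16 (A→T), site 18 (T→A), site 19 (A→C), site 24 (C→G).
p = 6/27 = 0.222222.
d = −0.75 · ln(1 − (4/3)·0.222222) = −0.75 · ln(0.703704) = −0.75 · (-0.351397) = 0.2635.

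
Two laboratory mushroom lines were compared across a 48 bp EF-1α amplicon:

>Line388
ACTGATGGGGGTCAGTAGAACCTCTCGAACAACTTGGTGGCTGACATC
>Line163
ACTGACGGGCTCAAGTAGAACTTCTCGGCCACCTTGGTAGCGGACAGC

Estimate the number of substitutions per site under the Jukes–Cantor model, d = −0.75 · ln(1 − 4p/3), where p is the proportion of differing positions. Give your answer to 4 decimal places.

0.3041

The sequences differ at positions 6 (T/C), 10 (G/C), 11 (G/T), 12 (T/C), 13 (C/A), 22 (C/T), 28 (A/G), 29 (A/C), 32 (A/C), 39 (G/A), 42 (T/G), 47 (T/G).
p = 12/48 = 0.250000.
d = −0.75 · ln(1 − (4/3)·0.250000) = −0.75 · ln(0.666667) = −0.75 · (-0.405465) = 0.3041.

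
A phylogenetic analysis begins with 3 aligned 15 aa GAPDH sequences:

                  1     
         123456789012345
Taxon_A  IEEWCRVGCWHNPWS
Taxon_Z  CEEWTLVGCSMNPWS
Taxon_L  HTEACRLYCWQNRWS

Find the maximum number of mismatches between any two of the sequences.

Pairwise Hamming distances:
  Taxon_A vs Taxon_Z: 5
  Taxon_A vs Taxon_L: 7
  Taxon_Z vs Taxon_L: 10
The largest is 10, between Taxon_Z and Taxon_L.

10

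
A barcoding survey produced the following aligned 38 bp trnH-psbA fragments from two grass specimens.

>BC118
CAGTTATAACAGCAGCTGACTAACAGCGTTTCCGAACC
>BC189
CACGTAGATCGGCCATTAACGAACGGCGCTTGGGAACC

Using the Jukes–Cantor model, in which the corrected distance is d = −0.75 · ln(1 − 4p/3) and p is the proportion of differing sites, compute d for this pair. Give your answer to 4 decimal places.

0.5068

Mismatches occur at site 3 (G↔C), site 4 (T↔G), site 7 (T↔G), site 9 (A↔T), site 11 (A↔G), site 14 (A↔C), site 15 (G↔A), site 16 (C↔T), site 18 (G↔A), site 21 (T↔G), site 25 (A↔G), site 29 (T↔C), site 32 (C↔G), site 33 (C↔G).
p = 14/38 = 0.368421.
d = −0.75 · ln(1 − (4/3)·0.368421) = −0.75 · ln(0.508772) = −0.75 · (-0.675755) = 0.5068.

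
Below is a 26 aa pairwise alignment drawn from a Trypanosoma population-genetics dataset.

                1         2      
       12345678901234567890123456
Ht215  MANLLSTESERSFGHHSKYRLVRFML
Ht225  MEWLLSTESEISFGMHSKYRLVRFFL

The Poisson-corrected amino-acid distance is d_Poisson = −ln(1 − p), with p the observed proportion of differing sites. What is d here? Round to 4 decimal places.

Mismatches occur at site 2 (A/E), site 3 (N/W), site 11 (R/I), site 15 (H/M), site 25 (M/F).
p = 5/26 = 0.192308.
d = −ln(1 − 0.192308) = −ln(0.807692) = 0.2136.

0.2136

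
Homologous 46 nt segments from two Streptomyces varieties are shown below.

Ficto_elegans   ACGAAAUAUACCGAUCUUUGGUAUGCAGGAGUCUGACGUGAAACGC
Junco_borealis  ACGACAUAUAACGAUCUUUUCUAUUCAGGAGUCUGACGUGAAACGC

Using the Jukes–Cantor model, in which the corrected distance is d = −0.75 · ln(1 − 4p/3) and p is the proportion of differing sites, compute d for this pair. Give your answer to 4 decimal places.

0.1174

Differing sites — 5:A/C; 11:C/A; 20:G/U; 21:G/C; 25:G/U.
p = 5/46 = 0.108696.
d = −0.75 · ln(1 − (4/3)·0.108696) = −0.75 · ln(0.855072) = −0.75 · (-0.156570) = 0.1174.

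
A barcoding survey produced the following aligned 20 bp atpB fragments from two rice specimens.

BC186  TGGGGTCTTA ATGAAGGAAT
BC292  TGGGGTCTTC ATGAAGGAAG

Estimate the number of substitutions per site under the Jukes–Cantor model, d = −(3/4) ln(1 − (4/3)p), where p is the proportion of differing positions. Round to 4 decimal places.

Differing sites — 10:A/C; 20:T/G.
p = 2/20 = 0.100000.
d = −0.75 · ln(1 − (4/3)·0.100000) = −0.75 · ln(0.866667) = −0.75 · (-0.143100) = 0.1073.

0.1073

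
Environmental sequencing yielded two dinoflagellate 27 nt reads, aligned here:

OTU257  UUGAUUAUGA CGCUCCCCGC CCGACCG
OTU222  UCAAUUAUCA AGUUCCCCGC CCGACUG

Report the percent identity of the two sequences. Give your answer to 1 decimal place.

77.8%

Mismatches occur at site 2 (U/C), site 3 (G/A), site 9 (G/C), site 11 (C/A), site 13 (C/U), site 26 (C/U).
21 of the 27 sites match, so the percent identity is 21/27 × 100 = 77.8%.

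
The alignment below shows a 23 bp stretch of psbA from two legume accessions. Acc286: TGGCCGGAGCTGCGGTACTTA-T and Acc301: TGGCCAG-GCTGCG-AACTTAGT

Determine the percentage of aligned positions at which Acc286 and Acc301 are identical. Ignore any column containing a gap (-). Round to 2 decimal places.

90.00%

Excluding the 3 gap columns leaves 20 comparable sites.
Differing sites — 6:G/A; 16:T/A.
18 of the 20 comparable sites match, so the percent identity is 18/20 × 100 = 90.00%.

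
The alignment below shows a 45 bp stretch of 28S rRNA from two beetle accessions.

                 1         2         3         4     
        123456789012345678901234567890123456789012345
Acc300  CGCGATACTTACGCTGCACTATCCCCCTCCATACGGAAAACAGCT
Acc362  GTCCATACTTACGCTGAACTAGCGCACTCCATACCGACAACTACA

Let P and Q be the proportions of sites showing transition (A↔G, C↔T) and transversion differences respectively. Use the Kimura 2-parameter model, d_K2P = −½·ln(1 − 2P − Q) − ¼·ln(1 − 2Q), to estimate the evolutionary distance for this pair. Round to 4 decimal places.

Differing sites — 1:C/G (Tv); 2:G/T (Tv); 4:G/C (Tv); 17:C/A (Tv); 22:T/G (Tv); 24:C/G (Tv); 26:C/A (Tv); 35:G/C (Tv); 38:A/C (Tv); 42:A/T (Tv); 43:G/A (Ti); 45:T/A (Tv).
Of the 12 differences, 1 transition and 11 transversions over 45 sites: P = 1/45 = 0.022222, Q = 11/45 = 0.244444.
d = −0.5·ln(0.711112) − 0.25·ln(0.511112) = −0.5·(-0.340925) − 0.25·(-0.671167) = 0.3383.

0.3383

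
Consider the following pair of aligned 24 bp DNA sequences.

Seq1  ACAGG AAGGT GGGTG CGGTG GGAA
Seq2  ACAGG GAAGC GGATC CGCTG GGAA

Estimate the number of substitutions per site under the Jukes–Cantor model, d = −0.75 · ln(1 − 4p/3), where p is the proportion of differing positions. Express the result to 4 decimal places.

0.3041

Differing sites — 6:A/G; 8:G/A; 10:T/C; 13:G/A; 15:G/C; 18:G/C.
p = 6/24 = 0.250000.
d = −0.75 · ln(1 − (4/3)·0.250000) = −0.75 · ln(0.666667) = −0.75 · (-0.405465) = 0.3041.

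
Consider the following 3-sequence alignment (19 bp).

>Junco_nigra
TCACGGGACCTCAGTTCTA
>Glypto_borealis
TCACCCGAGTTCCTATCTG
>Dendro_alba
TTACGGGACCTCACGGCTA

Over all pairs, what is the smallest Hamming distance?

4

Pairwise Hamming distances:
  Junco_nigra vs Glypto_borealis: 8
  Junco_nigra vs Dendro_alba: 4
  Glypto_borealis vs Dendro_alba: 10
The smallest is 4, between Junco_nigra and Dendro_alba.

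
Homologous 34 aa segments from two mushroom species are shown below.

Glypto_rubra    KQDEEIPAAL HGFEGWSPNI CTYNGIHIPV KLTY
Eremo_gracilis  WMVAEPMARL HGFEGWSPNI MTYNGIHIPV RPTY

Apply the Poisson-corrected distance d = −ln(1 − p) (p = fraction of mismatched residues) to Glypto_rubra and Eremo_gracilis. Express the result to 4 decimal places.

Differing sites — 1:K/W; 2:Q/M; 3:D/V; 4:E/A; 6:I/P; 7:P/M; 9:A/R; 21:C/M; 31:K/R; 32:L/P.
p = 10/34 = 0.294118.
d = −ln(1 − 0.294118) = −ln(0.705882) = 0.3483.

0.3483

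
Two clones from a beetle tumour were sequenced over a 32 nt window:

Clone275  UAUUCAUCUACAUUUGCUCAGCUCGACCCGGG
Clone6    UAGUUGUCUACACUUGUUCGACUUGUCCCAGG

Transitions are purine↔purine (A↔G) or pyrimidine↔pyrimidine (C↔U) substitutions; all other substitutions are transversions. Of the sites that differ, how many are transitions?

8

Mismatches occur at site 3 (U→G, transversion), site 5 (C→U, transition), site 6 (A→G, transition), site 13 (U→C, transition), site 17 (C→U, transition), site 20 (A→G, transition), site 21 (G→A, transition), site 24 (C→U, transition), site 26 (A→U, transversion), site 30 (G→A, transition).
Of the 10 differences, 8 transitions and 2 transversions, so the answer is 8.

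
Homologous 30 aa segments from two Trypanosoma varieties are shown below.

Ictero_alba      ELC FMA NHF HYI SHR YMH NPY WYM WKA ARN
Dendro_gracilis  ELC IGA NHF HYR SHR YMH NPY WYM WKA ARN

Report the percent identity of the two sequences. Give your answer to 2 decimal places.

90.00%

Mismatches occur at site 4 (F/I), site 5 (M/G), site 12 (I/R).
27 of the 30 sites match, so the percent identity is 27/30 × 100 = 90.00%.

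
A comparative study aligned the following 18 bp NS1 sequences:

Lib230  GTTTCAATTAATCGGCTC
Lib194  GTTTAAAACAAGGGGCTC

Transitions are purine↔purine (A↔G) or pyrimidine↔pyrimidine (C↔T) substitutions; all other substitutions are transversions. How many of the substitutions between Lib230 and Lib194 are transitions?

Mismatches occur at site 5 (C/A, transversion), site 8 (T/A, transversion), site 9 (T/C, transition), site 12 (T/G, transversion), site 13 (C/G, transversion).
Of the 5 differences, 1 transition and 4 transversions, so the answer is 1.

1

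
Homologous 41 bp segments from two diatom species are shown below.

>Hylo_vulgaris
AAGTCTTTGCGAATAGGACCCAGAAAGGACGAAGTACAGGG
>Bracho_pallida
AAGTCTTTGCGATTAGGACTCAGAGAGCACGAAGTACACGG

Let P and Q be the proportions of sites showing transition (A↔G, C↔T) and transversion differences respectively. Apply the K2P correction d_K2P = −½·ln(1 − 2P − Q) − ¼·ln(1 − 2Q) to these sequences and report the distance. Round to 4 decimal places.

Mismatches occur at site 13 (A/T, transversion), site 20 (C/T, transition), site 25 (A/G, transition), site 28 (G/C, transversion), site 39 (G/C, transversion).
Of the 5 differences, 2 transitions and 3 transversions over 41 sites: P = 2/41 = 0.048780, Q = 3/41 = 0.073171.
d = −0.5·ln(0.829269) − 0.25·ln(0.853658) = −0.5·(-0.187211) − 0.25·(-0.158225) = 0.1332.

0.1332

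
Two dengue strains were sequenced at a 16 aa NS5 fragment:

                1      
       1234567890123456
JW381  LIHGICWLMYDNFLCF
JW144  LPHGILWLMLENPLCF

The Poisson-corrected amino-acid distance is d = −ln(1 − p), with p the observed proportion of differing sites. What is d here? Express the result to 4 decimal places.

Mismatches occur at site 2 (I→P), site 6 (C→L), site 10 (Y→L), site 11 (D→E), site 13 (F→P).
p = 5/16 = 0.312500.
d = −ln(1 − 0.312500) = −ln(0.687500) = 0.3747.

0.3747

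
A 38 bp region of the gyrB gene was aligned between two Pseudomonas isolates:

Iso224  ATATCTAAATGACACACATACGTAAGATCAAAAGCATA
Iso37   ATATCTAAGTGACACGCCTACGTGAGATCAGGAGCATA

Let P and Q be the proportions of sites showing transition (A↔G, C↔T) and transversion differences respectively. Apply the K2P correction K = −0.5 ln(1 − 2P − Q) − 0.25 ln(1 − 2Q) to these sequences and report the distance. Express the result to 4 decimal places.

The sequences differ at positions 9 (A/G, transition), 16 (A/G, transition), 18 (A/C, transversion), 24 (A/G, transition), 31 (A/G, transition), 32 (A/G, transition).
Of the 6 differences, 5 transitions and 1 transversion over 38 sites: P = 5/38 = 0.131579, Q = 1/38 = 0.026316.
d = −0.5·ln(0.710526) − 0.25·ln(0.947368) = −0.5·(-0.341750) − 0.25·(-0.054068) = 0.1844.

0.1844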